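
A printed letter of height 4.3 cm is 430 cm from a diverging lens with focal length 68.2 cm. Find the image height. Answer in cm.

For a diverging lens, f = -68.2 cm.
1/d_i = 1/f − 1/d_o = 1/(-68.20) − 1/(430) = -0.01699, so d_i = -58.86 cm.
m = −d_i/d_o = +0.1369.
|h_i| = |m|·h_o = 0.1369 × 4.3 = 0.589 cm. The image is virtual, upright and reduced, on the same side as the object.

0.589 cm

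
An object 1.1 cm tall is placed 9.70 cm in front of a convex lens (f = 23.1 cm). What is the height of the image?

1/d_i = 1/f − 1/d_o = 1/(23.10) − 1/(9.70) = -0.05980, so d_i = -16.72 cm.
m = −d_i/d_o = +1.724.
|h_i| = |m|·h_o = 1.724 × 1.1 = 1.90 cm. The image is virtual, upright and enlarged, on the same side as the object.

1.90 cm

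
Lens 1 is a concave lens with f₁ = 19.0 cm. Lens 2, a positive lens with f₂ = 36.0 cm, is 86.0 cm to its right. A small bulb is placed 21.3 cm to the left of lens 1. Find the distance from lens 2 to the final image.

57.6 cm

Lens 1 is diverging, so f₁ = −19.0 cm.
Lens 1: 1/d_i1 = 1/f₁ − 1/d_o1 = 1/(-19.0) − 1/(21.3) = -0.09958, so d_i1 = -10.04 cm.
The intermediate image is 10.04 cm to the left of lens 1 (virtual), which is 86.0 − (-10.04) = 96.04 cm to the left of lens 2, so d_o2 = +96.04 cm.
Lens 2: 1/d_i2 = 1/f₂ − 1/d_o2 = 1/(36.0) − 1/(96.04) = 0.01737, so d_i2 = 57.6 cm.
The final image is real, 57.6 cm to the right of lens 2 (overall magnification ≈ -0.28).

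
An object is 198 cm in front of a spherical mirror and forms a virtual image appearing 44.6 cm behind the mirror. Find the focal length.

f = -57.6 cm (convex)

Virtual image ⇒ d_i = −44.6 cm.
1/f = 1/d_o + 1/d_i = 1/(198) + 1/(-44.6) = -0.01737, so f = -57.6 cm.
Since f is negative, the spherical mirror is convex.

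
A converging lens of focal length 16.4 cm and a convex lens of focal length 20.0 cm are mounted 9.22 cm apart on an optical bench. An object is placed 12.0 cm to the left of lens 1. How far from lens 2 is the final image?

31.8 cm

Lens 1: 1/d_i1 = 1/f₁ − 1/d_o1 = 1/(16.4) − 1/(12.0) = -0.02236, so d_i1 = -44.73 cm.
The intermediate image is 44.73 cm to the left of lens 1 (virtual), which is 9.22 − (-44.73) = 53.95 cm to the left of lens 2, so d_o2 = +53.95 cm.
Lens 2: 1/d_i2 = 1/f₂ − 1/d_o2 = 1/(20.0) − 1/(53.95) = 0.03146, so d_i2 = 31.8 cm.
The final image is real, 31.8 cm to the right of lens 2 (overall magnification ≈ -2.2).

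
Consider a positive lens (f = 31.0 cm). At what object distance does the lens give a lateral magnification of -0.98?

62.6 cm

m = −d_i/d_o ⇒ d_i = −m·d_o.
1/f = 1/d_o + 1/d_i = 1/d_o − 1/(m·d_o) = (1 − 1/m)/d_o, so d_o = f(1 − 1/m) = (31.00)(1 − 1/(-0.98)) = 62.6 cm.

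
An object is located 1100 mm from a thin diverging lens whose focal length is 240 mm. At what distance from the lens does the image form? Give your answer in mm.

197 mm

For a diverging lens, f = -240 mm.
Thin-lens equation: 1/v = 1/f − 1/u = 1/(-240.0) − 1/(1100) = -0.004167 − 0.0009091 = -0.005076, so v = -197 mm.
The image is virtual, upright and reduced, on the same side as the object.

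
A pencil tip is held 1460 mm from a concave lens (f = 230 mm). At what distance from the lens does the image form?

199 mm

For a concave lens, f = -230 mm.
Lens equation: 1/v = 1/f − 1/u = 1/(-230.0) − 1/(1460) = -0.004348 − 0.0006849 = -0.005033, so v = -199 mm.
The image is virtual, upright and reduced, on the same side as the object.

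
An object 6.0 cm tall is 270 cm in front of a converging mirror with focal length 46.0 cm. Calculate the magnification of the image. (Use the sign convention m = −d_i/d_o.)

m = -0.205

1/d_i = 1/f − 1/d_o = 1/(46.00) − 1/(270) = 0.01804, so d_i = 55.45 cm.
m = −d_i/d_o = −(55.45)/(270) = -0.205.
The image is real, inverted and reduced, in front of the mirror.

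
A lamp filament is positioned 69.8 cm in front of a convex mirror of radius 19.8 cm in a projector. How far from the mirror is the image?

f = R/2 = 19.8/2 = 9.900 cm; for a convex mirror, f = -9.900 cm.
Mirror equation: 1/s_i = 1/f − 1/s_o = 1/(-9.900) − 1/(69.8) = -0.1010 − 0.01433 = -0.1153, so s_i = -8.67 cm.
The image is virtual, upright and reduced, behind the mirror.

8.67 cm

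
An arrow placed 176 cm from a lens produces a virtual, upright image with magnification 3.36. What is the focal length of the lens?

m = −d_i/d_o ⇒ d_i = −m·d_o = −(+3.36)·(176) = -591.4 cm.
1/f = 1/d_o + 1/d_i = 1/(176) + 1/(-591.4) = 0.003991, so f = 251 cm.
Since f is positive, the lens is converging.

f = 251 cm (converging)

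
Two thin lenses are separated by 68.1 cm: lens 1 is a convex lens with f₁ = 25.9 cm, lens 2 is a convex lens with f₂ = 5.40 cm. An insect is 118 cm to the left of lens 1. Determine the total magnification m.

m = +0.0514

Lens 1: 1/d_i1 = 1/(25.9) − 1/(118) = 0.03014, so d_i1 = 33.18 cm; m₁ = −d_i1/d_o1 = -0.2812.
d_o2 = 68.1 − (33.18) = 34.92 cm.
Lens 2: 1/d_i2 = 1/(5.40) − 1/(34.92) = 0.1565, so d_i2 = 6.388 cm; m₂ = −d_i2/d_o2 = -0.1829.
m = m₁·m₂ = (-0.2812)(-0.1829) = +0.0514.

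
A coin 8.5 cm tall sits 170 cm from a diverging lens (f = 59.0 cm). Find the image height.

For a diverging lens, f = -59.0 cm.
1/d_i = 1/f − 1/d_o = 1/(-59.00) − 1/(170) = -0.02283, so d_i = -43.80 cm.
m = −d_i/d_o = +0.2576.
|h_i| = |m|·h_o = 0.2576 × 8.5 = 2.19 cm. The image is virtual, upright and reduced, on the same side as the object.

2.19 cm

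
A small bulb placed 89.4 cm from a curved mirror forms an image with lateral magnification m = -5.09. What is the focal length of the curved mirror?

m = −d_i/d_o ⇒ d_i = −m·d_o = −(-5.09)·(89.4) = 455.0 cm.
1/f = 1/d_o + 1/d_i = 1/(89.4) + 1/(455.0) = 0.01338, so f = 74.7 cm.
Since f is positive, the curved mirror is concave.

f = 74.7 cm (concave)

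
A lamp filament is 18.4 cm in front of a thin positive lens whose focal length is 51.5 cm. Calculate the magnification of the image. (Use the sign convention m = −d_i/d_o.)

m = +1.56

1/d_i = 1/f − 1/d_o = 1/(51.50) − 1/(18.4) = -0.03493, so d_i = -28.63 cm.
m = −d_i/d_o = −(-28.63)/(18.4) = +1.56.
The image is virtual, upright and enlarged, on the same side as the object.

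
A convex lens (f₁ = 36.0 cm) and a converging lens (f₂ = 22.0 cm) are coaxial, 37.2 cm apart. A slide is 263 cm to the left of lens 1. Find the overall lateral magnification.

Lens 1: 1/d_i1 = 1/(36.0) − 1/(263) = 0.02398, so d_i1 = 41.71 cm; m₁ = −d_i1/d_o1 = -0.1586.
d_o2 = 37.2 − (41.71) = -4.510 cm (virtual object).
Lens 2: 1/d_i2 = 1/(22.0) − 1/(-4.510) = 0.2672, so d_i2 = 3.743 cm; m₂ = −d_i2/d_o2 = +0.8299.
m = m₁·m₂ = (-0.1586)(+0.8299) = -0.132.

m = -0.132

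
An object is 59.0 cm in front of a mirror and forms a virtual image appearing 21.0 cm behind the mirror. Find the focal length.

Virtual image ⇒ d_i = −21.0 cm.
1/f = 1/d_o + 1/d_i = 1/(59.0) + 1/(-21.0) = -0.03067, so f = -32.6 cm.
Since f is negative, the mirror is convex.

f = -32.6 cm (convex)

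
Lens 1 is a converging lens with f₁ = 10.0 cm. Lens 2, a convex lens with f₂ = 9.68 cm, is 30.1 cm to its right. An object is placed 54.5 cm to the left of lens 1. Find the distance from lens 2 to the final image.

Lens 1: 1/d_i1 = 1/f₁ − 1/d_o1 = 1/(10.0) − 1/(54.5) = 0.08165, so d_i1 = 12.25 cm.
The intermediate image is 12.25 cm to the right of lens 1, which is 30.1 − (12.25) = 17.85 cm to the left of lens 2, so d_o2 = +17.85 cm.
Lens 2: 1/d_i2 = 1/f₂ − 1/d_o2 = 1/(9.68) − 1/(17.85) = 0.04728, so d_i2 = 21.1 cm.
The final image is real, 21.1 cm to the right of lens 2 (overall magnification ≈ 0.27).

21.1 cm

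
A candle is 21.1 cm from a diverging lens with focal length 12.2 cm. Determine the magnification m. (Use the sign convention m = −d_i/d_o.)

m = +0.366

For a diverging lens, f = -12.2 cm.
1/d_i = 1/f − 1/d_o = 1/(-12.20) − 1/(21.1) = -0.1294, so d_i = -7.730 cm.
m = −d_i/d_o = −(-7.730)/(21.1) = +0.366.
The image is virtual, upright and reduced, on the same side as the object.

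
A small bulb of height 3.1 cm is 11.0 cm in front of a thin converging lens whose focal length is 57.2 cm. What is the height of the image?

1/d_i = 1/f − 1/d_o = 1/(57.20) − 1/(11.0) = -0.07343, so d_i = -13.62 cm.
m = −d_i/d_o = +1.238.
|h_i| = |m|·h_o = 1.238 × 3.1 = 3.84 cm. The image is virtual, upright and enlarged, on the same side as the object.

3.84 cm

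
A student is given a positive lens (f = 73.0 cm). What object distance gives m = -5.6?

m = −d_i/d_o ⇒ d_i = −m·d_o.
1/f = 1/d_o + 1/d_i = 1/d_o − 1/(m·d_o) = (1 − 1/m)/d_o, so d_o = f(1 − 1/m) = (73.00)(1 − 1/(-5.6)) = 86.0 cm.

86.0 cm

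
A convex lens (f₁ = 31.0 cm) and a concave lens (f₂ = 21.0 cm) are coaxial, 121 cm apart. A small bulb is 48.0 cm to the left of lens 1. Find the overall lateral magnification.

Lens 1: 1/d_i1 = 1/(31.0) − 1/(48.0) = 0.01142, so d_i1 = 87.53 cm; m₁ = −d_i1/d_o1 = -1.824.
d_o2 = 121 − (87.53) = 33.47 cm.
f₂ = −21.0 cm (diverging).
Lens 2: 1/d_i2 = 1/(-21.0) − 1/(33.47) = -0.07750, so d_i2 = -12.90 cm; m₂ = −d_i2/d_o2 = +0.3855.
m = m₁·m₂ = (-1.824)(+0.3855) = -0.703.

m = -0.703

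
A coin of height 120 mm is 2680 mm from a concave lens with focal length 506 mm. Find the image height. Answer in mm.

19.1 mm

For a concave lens, f = -506 mm.
1/d_i = 1/f − 1/d_o = 1/(-506.0) − 1/(2680) = -0.002349, so d_i = -425.6 mm.
m = −d_i/d_o = +0.1588.
|h_i| = |m|·h_o = 0.1588 × 120 = 19.1 mm. The image is virtual, upright and reduced, on the same side as the object.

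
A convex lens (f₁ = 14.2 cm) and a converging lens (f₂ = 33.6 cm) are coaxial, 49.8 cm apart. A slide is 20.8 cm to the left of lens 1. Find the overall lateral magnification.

m = -2.53

Lens 1: 1/d_i1 = 1/(14.2) − 1/(20.8) = 0.02235, so d_i1 = 44.75 cm; m₁ = −d_i1/d_o1 = -2.151.
d_o2 = 49.8 − (44.75) = 5.050 cm.
Lens 2: 1/d_i2 = 1/(33.6) − 1/(5.050) = -0.1683, so d_i2 = -5.943 cm; m₂ = −d_i2/d_o2 = +1.177.
m = m₁·m₂ = (-2.151)(+1.177) = -2.53.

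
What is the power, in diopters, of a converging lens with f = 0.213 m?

P = +4.69 D

P = 1/f = 1/(0.213 m) = +4.69 D.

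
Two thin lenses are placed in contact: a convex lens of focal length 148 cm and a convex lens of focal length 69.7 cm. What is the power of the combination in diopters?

P₁ = 1/f₁ = 1/(1.48 m) = +0.6757 D; P₂ = 1/f₂ = 1/(0.697 m) = +1.435 D.
For thin lenses in contact, P = P₁ + P₂ = (+0.6757) + (+1.435) = +2.11 D.

P = +2.11 D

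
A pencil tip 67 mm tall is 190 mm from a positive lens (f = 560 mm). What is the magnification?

1/d_i = 1/f − 1/d_o = 1/(560.0) − 1/(190) = -0.003477, so d_i = -287.6 mm.
m = −d_i/d_o = −(-287.6)/(190) = +1.51.
The image is virtual, upright and enlarged, on the same side as the object.

m = +1.51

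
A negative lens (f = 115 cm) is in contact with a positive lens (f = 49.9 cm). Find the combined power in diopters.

P = +1.13 D

P₁ = 1/f₁ = 1/(-1.15 m) = -0.8696 D; P₂ = 1/f₂ = 1/(0.499 m) = +2.004 D.
For thin lenses in contact, P = P₁ + P₂ = (-0.8696) + (+2.004) = +1.13 D.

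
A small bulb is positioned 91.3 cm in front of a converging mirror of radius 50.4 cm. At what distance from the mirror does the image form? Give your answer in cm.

34.8 cm

f = R/2 = 50.4/2 = 25.20 cm.
Mirror equation: 1/v = 1/f − 1/u = 1/(25.20) − 1/(91.3) = 0.03968 − 0.01095 = 0.02873, so v = 34.8 cm.
The image is real, inverted and reduced, in front of the mirror.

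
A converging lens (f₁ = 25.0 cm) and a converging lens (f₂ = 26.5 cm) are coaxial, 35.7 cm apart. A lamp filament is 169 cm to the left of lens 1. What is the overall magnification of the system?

m = -0.228

Lens 1: 1/d_i1 = 1/(25.0) − 1/(169) = 0.03408, so d_i1 = 29.34 cm; m₁ = −d_i1/d_o1 = -0.1736.
d_o2 = 35.7 − (29.34) = 6.360 cm.
Lens 2: 1/d_i2 = 1/(26.5) − 1/(6.360) = -0.1195, so d_i2 = -8.368 cm; m₂ = −d_i2/d_o2 = +1.316.
m = m₁·m₂ = (-0.1736)(+1.316) = -0.228.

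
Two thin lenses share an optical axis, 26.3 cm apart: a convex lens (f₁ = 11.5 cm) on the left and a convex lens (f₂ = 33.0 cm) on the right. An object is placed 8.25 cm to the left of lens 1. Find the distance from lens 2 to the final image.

Lens 1: 1/d_i1 = 1/f₁ − 1/d_o1 = 1/(11.5) − 1/(8.25) = -0.03426, so d_i1 = -29.19 cm.
The intermediate image is 29.19 cm to the left of lens 1 (virtual), which is 26.3 − (-29.19) = 55.49 cm to the left of lens 2, so d_o2 = +55.49 cm.
Lens 2: 1/d_i2 = 1/f₂ − 1/d_o2 = 1/(33.0) − 1/(55.49) = 0.01228, so d_i2 = 81.4 cm.
The final image is real, 81.4 cm to the right of lens 2 (overall magnification ≈ -5.2).

81.4 cm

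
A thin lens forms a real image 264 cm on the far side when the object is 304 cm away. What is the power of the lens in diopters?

d_i = +264 cm.
1/f = 1/d_o + 1/d_i = 1/(304) + 1/(264) = 0.007077 cm⁻¹.
f = 141.3 cm = 1.413 m, so P = 1/f = +0.708 D.

P = +0.708 D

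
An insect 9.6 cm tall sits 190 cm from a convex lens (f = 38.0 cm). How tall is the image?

1/d_i = 1/f − 1/d_o = 1/(38.00) − 1/(190) = 0.02105, so d_i = 47.50 cm.
m = −d_i/d_o = -0.2500.
|h_i| = |m|·h_o = 0.2500 × 9.6 = 2.40 cm. The image is real, inverted and reduced, on the far side of the lens.

2.40 cm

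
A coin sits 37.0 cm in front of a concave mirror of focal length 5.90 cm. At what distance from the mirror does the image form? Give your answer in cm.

7.02 cm

Mirror equation: 1/q = 1/f − 1/p = 1/(5.900) − 1/(37.0) = 0.1695 − 0.02703 = 0.1425, so q = 7.02 cm.
The image is real, inverted and reduced, in front of the mirror.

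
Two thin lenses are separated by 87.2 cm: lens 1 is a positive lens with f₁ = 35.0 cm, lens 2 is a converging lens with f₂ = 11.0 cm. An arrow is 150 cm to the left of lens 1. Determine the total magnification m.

m = +0.110

Lens 1: 1/d_i1 = 1/(35.0) − 1/(150) = 0.02190, so d_i1 = 45.65 cm; m₁ = −d_i1/d_o1 = -0.3043.
d_o2 = 87.2 − (45.65) = 41.55 cm.
Lens 2: 1/d_i2 = 1/(11.0) − 1/(41.55) = 0.06684, so d_i2 = 14.96 cm; m₂ = −d_i2/d_o2 = -0.3601.
m = m₁·m₂ = (-0.3043)(-0.3601) = +0.110.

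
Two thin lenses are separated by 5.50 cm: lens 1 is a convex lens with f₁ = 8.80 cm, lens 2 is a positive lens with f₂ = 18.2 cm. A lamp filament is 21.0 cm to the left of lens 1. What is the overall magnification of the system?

Lens 1: 1/d_i1 = 1/(8.80) − 1/(21.0) = 0.06602, so d_i1 = 15.15 cm; m₁ = −d_i1/d_o1 = -0.7214.
d_o2 = 5.50 − (15.15) = -9.650 cm (virtual object).
Lens 2: 1/d_i2 = 1/(18.2) − 1/(-9.650) = 0.1586, so d_i2 = 6.306 cm; m₂ = −d_i2/d_o2 = +0.6535.
m = m₁·m₂ = (-0.7214)(+0.6535) = -0.471.

m = -0.471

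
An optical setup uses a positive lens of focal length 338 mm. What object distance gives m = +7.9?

295 mm

m = −d_i/d_o ⇒ d_i = −m·d_o.
1/f = 1/d_o + 1/d_i = 1/d_o − 1/(m·d_o) = (1 − 1/m)/d_o, so d_o = f(1 − 1/m) = (338.0)(1 − 1/(+7.9)) = 295 mm.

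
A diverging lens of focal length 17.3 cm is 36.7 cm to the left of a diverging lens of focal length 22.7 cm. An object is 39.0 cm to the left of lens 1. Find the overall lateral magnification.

m = +0.0977

f₁ = −17.3 cm (diverging).
Lens 1: 1/d_i1 = 1/(-17.3) − 1/(39.0) = -0.08344, so d_i1 = -11.98 cm; m₁ = −d_i1/d_o1 = +0.3072.
d_o2 = 36.7 − (-11.98) = 48.68 cm.
f₂ = −22.7 cm (diverging).
Lens 2: 1/d_i2 = 1/(-22.7) − 1/(48.68) = -0.06460, so d_i2 = -15.48 cm; m₂ = −d_i2/d_o2 = +0.3180.
m = m₁·m₂ = (+0.3072)(+0.3180) = +0.0977.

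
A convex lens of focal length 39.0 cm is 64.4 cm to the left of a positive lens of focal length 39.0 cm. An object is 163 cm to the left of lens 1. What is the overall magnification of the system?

Lens 1: 1/d_i1 = 1/(39.0) − 1/(163) = 0.01951, so d_i1 = 51.27 cm; m₁ = −d_i1/d_o1 = -0.3145.
d_o2 = 64.4 − (51.27) = 13.13 cm.
Lens 2: 1/d_i2 = 1/(39.0) − 1/(13.13) = -0.05052, so d_i2 = -19.79 cm; m₂ = −d_i2/d_o2 = +1.508.
m = m₁·m₂ = (-0.3145)(+1.508) = -0.474.

m = -0.474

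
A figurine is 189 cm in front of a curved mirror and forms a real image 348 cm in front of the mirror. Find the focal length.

Real image ⇒ d_i = +348 cm.
1/f = 1/d_o + 1/d_i = 1/(189) + 1/(348) = 0.008165, so f = 122 cm.
Since f is positive, the curved mirror is concave.

f = 122 cm (concave)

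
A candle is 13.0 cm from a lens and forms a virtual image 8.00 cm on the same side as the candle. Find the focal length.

f = -20.8 cm (diverging)

Virtual image ⇒ d_i = −8.00 cm.
1/f = 1/d_o + 1/d_i = 1/(13.0) + 1/(-8.00) = -0.04808, so f = -20.8 cm.
Since f is negative, the lens is diverging.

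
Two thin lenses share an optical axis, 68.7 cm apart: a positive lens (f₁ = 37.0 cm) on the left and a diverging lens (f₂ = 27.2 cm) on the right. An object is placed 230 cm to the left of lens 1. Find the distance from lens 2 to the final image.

Lens 1: 1/d_i1 = 1/f₁ − 1/d_o1 = 1/(37.0) − 1/(230) = 0.02268, so d_i1 = 44.09 cm.
The intermediate image is 44.09 cm to the right of lens 1, which is 68.7 − (44.09) = 24.61 cm to the left of lens 2, so d_o2 = +24.61 cm.
Lens 2 is diverging, so f₂ = −27.2 cm.
Lens 2: 1/d_i2 = 1/f₂ − 1/d_o2 = 1/(-27.2) − 1/(24.61) = -0.07740, so d_i2 = -12.9 cm.
The final image is virtual, 12.9 cm to the left of lens 2 (overall magnification ≈ -0.10).

12.9 cm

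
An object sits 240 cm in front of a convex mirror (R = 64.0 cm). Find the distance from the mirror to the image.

28.2 cm

f = R/2 = 64.0/2 = 32.00 cm; for a convex mirror, f = -32.00 cm.
Mirror equation: 1/v = 1/f − 1/u = 1/(-32.00) − 1/(240) = -0.03125 − 0.004167 = -0.03542, so v = -28.2 cm.
The image is virtual, upright and reduced, behind the mirror.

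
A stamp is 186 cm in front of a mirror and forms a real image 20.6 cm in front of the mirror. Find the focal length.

Real image ⇒ d_i = +20.6 cm.
1/f = 1/d_o + 1/d_i = 1/(186) + 1/(20.6) = 0.05392, so f = 18.5 cm.
Since f is positive, the mirror is concave.

f = 18.5 cm (concave)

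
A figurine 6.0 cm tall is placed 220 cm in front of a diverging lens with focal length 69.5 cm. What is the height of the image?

1.44 cm

For a diverging lens, f = -69.5 cm.
1/d_i = 1/f − 1/d_o = 1/(-69.50) − 1/(220) = -0.01893, so d_i = -52.82 cm.
m = −d_i/d_o = +0.2401.
|h_i| = |m|·h_o = 0.2401 × 6.0 = 1.44 cm. The image is virtual, upright and reduced, on the same side as the object.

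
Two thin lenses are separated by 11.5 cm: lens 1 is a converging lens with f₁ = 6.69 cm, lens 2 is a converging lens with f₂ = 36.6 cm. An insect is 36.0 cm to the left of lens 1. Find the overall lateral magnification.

Lens 1: 1/d_i1 = 1/(6.69) − 1/(36.0) = 0.1217, so d_i1 = 8.217 cm; m₁ = −d_i1/d_o1 = -0.2283.
d_o2 = 11.5 − (8.217) = 3.283 cm.
Lens 2: 1/d_i2 = 1/(36.6) − 1/(3.283) = -0.2773, so d_i2 = -3.607 cm; m₂ = −d_i2/d_o2 = +1.099.
m = m₁·m₂ = (-0.2283)(+1.099) = -0.251.

m = -0.251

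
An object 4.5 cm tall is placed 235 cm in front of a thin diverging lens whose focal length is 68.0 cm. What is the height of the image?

1.01 cm

For a diverging lens, f = -68.0 cm.
1/d_i = 1/f − 1/d_o = 1/(-68.00) − 1/(235) = -0.01896, so d_i = -52.74 cm.
m = −d_i/d_o = +0.2244.
|h_i| = |m|·h_o = 0.2244 × 4.5 = 1.01 cm. The image is virtual, upright and reduced, on the same side as the object.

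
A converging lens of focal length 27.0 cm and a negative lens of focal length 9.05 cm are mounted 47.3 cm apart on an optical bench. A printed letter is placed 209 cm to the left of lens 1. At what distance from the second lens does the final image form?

Lens 1: 1/d_i1 = 1/f₁ − 1/d_o1 = 1/(27.0) − 1/(209) = 0.03225, so d_i1 = 31.01 cm.
The intermediate image is 31.01 cm to the right of lens 1, which is 47.3 − (31.01) = 16.29 cm to the left of lens 2, so d_o2 = +16.29 cm.
Lens 2 is diverging, so f₂ = −9.05 cm.
Lens 2: 1/d_i2 = 1/f₂ − 1/d_o2 = 1/(-9.05) − 1/(16.29) = -0.1719, so d_i2 = -5.82 cm.
The final image is virtual, 5.82 cm to the left of lens 2 (overall magnification ≈ -0.053).

5.82 cm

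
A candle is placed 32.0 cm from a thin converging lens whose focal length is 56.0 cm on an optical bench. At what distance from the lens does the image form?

74.7 cm

Lens equation: 1/s_i = 1/f − 1/s_o = 1/(56.00) − 1/(32.0) = 0.01786 − 0.03125 = -0.01339, so s_i = -74.7 cm.
The image is virtual, upright and enlarged, on the same side as the object.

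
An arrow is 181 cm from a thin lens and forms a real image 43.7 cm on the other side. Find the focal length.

f = 35.2 cm (converging)

Real image ⇒ d_i = +43.7 cm.
1/f = 1/d_o + 1/d_i = 1/(181) + 1/(43.7) = 0.02841, so f = 35.2 cm.
Since f is positive, the thin lens is converging.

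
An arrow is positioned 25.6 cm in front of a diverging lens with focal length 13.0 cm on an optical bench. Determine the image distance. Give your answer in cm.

8.62 cm

For a diverging lens, f = -13.0 cm.
Lens equation: 1/v = 1/f − 1/u = 1/(-13.00) − 1/(25.6) = -0.07692 − 0.03906 = -0.1160, so v = -8.62 cm.
The image is virtual, upright and reduced, on the same side as the object.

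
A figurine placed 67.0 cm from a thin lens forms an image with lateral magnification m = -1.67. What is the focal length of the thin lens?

f = 41.9 cm (converging)

m = −d_i/d_o ⇒ d_i = −m·d_o = −(-1.67)·(67.0) = 111.9 cm.
1/f = 1/d_o + 1/d_i = 1/(67.0) + 1/(111.9) = 0.02386, so f = 41.9 cm.
Since f is positive, the thin lens is converging.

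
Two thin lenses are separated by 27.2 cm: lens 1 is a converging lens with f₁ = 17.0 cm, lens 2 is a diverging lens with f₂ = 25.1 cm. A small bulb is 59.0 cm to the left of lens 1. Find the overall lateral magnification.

m = -0.357

Lens 1: 1/d_i1 = 1/(17.0) − 1/(59.0) = 0.04187, so d_i1 = 23.88 cm; m₁ = −d_i1/d_o1 = -0.4047.
d_o2 = 27.2 − (23.88) = 3.320 cm.
f₂ = −25.1 cm (diverging).
Lens 2: 1/d_i2 = 1/(-25.1) − 1/(3.320) = -0.3410, so d_i2 = -2.932 cm; m₂ = −d_i2/d_o2 = +0.8832.
m = m₁·m₂ = (-0.4047)(+0.8832) = -0.357.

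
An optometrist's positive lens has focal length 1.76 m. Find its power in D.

P = +0.568 D

P = 1/f = 1/(1.76 m) = +0.568 D.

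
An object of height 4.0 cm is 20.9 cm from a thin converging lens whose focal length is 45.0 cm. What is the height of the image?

1/d_i = 1/f − 1/d_o = 1/(45.00) − 1/(20.9) = -0.02562, so d_i = -39.02 cm.
m = −d_i/d_o = +1.867.
|h_i| = |m|·h_o = 1.867 × 4.0 = 7.47 cm. The image is virtual, upright and enlarged, on the same side as the object.

7.47 cm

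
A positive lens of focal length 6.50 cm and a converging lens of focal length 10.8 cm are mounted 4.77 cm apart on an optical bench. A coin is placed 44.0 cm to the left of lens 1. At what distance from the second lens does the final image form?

Lens 1: 1/d_i1 = 1/f₁ − 1/d_o1 = 1/(6.50) − 1/(44.0) = 0.1311, so d_i1 = 7.627 cm.
The intermediate image is 7.627 cm to the right of lens 1, which lies 2.857 cm to the right of lens 2 — a virtual object — so d_o2 = −2.857 cm.
Lens 2: 1/d_i2 = 1/f₂ − 1/d_o2 = 1/(10.8) − 1/(-2.857) = 0.4426, so d_i2 = 2.26 cm.
The final image is real, 2.26 cm to the right of lens 2 (overall magnification ≈ -0.14).

2.26 cm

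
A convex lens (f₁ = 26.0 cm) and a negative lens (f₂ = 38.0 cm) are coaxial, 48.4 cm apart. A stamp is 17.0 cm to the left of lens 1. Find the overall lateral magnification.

Lens 1: 1/d_i1 = 1/(26.0) − 1/(17.0) = -0.02036, so d_i1 = -49.11 cm; m₁ = −d_i1/d_o1 = +2.889.
d_o2 = 48.4 − (-49.11) = 97.51 cm.
f₂ = −38.0 cm (diverging).
Lens 2: 1/d_i2 = 1/(-38.0) − 1/(97.51) = -0.03657, so d_i2 = -27.34 cm; m₂ = −d_i2/d_o2 = +0.2804.
m = m₁·m₂ = (+2.889)(+0.2804) = +0.810.

m = +0.810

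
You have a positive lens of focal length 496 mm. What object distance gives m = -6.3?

m = −d_i/d_o ⇒ d_i = −m·d_o.
1/f = 1/d_o + 1/d_i = 1/d_o − 1/(m·d_o) = (1 − 1/m)/d_o, so d_o = f(1 − 1/m) = (496.0)(1 − 1/(-6.3)) = 575 mm.

575 mm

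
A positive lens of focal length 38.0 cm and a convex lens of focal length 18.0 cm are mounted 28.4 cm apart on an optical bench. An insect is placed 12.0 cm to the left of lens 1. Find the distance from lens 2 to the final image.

29.6 cm

Lens 1: 1/d_i1 = 1/f₁ − 1/d_o1 = 1/(38.0) − 1/(12.0) = -0.05702, so d_i1 = -17.54 cm.
The intermediate image is 17.54 cm to the left of lens 1 (virtual), which is 28.4 − (-17.54) = 45.94 cm to the left of lens 2, so d_o2 = +45.94 cm.
Lens 2: 1/d_i2 = 1/f₂ − 1/d_o2 = 1/(18.0) − 1/(45.94) = 0.03379, so d_i2 = 29.6 cm.
The final image is real, 29.6 cm to the right of lens 2 (overall magnification ≈ -0.94).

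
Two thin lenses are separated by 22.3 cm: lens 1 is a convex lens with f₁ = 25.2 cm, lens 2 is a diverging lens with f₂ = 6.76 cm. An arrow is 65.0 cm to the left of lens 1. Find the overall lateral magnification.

Lens 1: 1/d_i1 = 1/(25.2) − 1/(65.0) = 0.02430, so d_i1 = 41.16 cm; m₁ = −d_i1/d_o1 = -0.6332.
d_o2 = 22.3 − (41.16) = -18.86 cm (virtual object).
f₂ = −6.76 cm (diverging).
Lens 2: 1/d_i2 = 1/(-6.76) − 1/(-18.86) = -0.09491, so d_i2 = -10.54 cm; m₂ = −d_i2/d_o2 = -0.5587.
m = m₁·m₂ = (-0.6332)(-0.5587) = +0.354.

m = +0.354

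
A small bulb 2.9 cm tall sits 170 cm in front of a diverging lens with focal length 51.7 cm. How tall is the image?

0.676 cm

For a diverging lens, f = -51.7 cm.
1/d_i = 1/f − 1/d_o = 1/(-51.70) − 1/(170) = -0.02522, so d_i = -39.64 cm.
m = −d_i/d_o = +0.2332.
|h_i| = |m|·h_o = 0.2332 × 2.9 = 0.676 cm. The image is virtual, upright and reduced, on the same side as the object.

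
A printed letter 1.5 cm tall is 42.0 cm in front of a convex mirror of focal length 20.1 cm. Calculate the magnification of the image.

For a convex mirror, f = -20.1 cm.
1/d_i = 1/f − 1/d_o = 1/(-20.10) − 1/(42.0) = -0.07356, so d_i = -13.59 cm.
m = −d_i/d_o = −(-13.59)/(42.0) = +0.324.
The image is virtual, upright and reduced, behind the mirror.

m = +0.324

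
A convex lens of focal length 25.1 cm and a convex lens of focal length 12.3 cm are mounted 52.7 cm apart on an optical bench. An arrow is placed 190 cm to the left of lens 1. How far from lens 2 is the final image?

Lens 1: 1/d_i1 = 1/f₁ − 1/d_o1 = 1/(25.1) − 1/(190) = 0.03458, so d_i1 = 28.92 cm.
The intermediate image is 28.92 cm to the right of lens 1, which is 52.7 − (28.92) = 23.78 cm to the left of lens 2, so d_o2 = +23.78 cm.
Lens 2: 1/d_i2 = 1/f₂ − 1/d_o2 = 1/(12.3) − 1/(23.78) = 0.03925, so d_i2 = 25.5 cm.
The final image is real, 25.5 cm to the right of lens 2 (overall magnification ≈ 0.16).

25.5 cm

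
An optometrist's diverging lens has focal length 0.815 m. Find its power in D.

For a diverging lens, f = −0.815 m.
P = 1/f = 1/(-0.815 m) = -1.23 D.

P = -1.23 D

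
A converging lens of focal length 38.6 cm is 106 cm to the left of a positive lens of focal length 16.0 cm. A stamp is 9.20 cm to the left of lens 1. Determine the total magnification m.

Lens 1: 1/d_i1 = 1/(38.6) − 1/(9.20) = -0.08279, so d_i1 = -12.08 cm; m₁ = −d_i1/d_o1 = +1.313.
d_o2 = 106 − (-12.08) = 118.1 cm.
Lens 2: 1/d_i2 = 1/(16.0) − 1/(118.1) = 0.05403, so d_i2 = 18.51 cm; m₂ = −d_i2/d_o2 = -0.1567.
m = m₁·m₂ = (+1.313)(-0.1567) = -0.206.

m = -0.206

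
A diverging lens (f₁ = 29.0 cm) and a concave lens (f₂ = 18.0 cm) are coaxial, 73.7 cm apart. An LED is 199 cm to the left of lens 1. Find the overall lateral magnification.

m = +0.0196

f₁ = −29.0 cm (diverging).
Lens 1: 1/d_i1 = 1/(-29.0) − 1/(199) = -0.03951, so d_i1 = -25.31 cm; m₁ = −d_i1/d_o1 = +0.1272.
d_o2 = 73.7 − (-25.31) = 99.01 cm.
f₂ = −18.0 cm (diverging).
Lens 2: 1/d_i2 = 1/(-18.0) − 1/(99.01) = -0.06566, so d_i2 = -15.23 cm; m₂ = −d_i2/d_o2 = +0.1538.
m = m₁·m₂ = (+0.1272)(+0.1538) = +0.0196.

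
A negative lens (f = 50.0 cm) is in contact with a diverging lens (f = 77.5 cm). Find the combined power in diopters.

P = -3.29 D

P₁ = 1/f₁ = 1/(-0.500 m) = -2.000 D; P₂ = 1/f₂ = 1/(-0.775 m) = -1.290 D.
For thin lenses in contact, P = P₁ + P₂ = (-2.000) + (-1.290) = -3.29 D.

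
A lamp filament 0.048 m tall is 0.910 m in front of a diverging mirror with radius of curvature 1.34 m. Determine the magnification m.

m = +0.424

f = R/2 = 1.34/2 = 0.6700 m; for a diverging mirror, f = -0.6700 m.
1/d_i = 1/f − 1/d_o = 1/(-0.6700) − 1/(0.910) = -2.591, so d_i = -0.3859 m.
m = −d_i/d_o = −(-0.3859)/(0.910) = +0.424.
The image is virtual, upright and reduced, behind the mirror.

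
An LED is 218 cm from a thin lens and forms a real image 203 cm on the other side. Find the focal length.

Real image ⇒ d_i = +203 cm.
1/f = 1/d_o + 1/d_i = 1/(218) + 1/(203) = 0.009513, so f = 105 cm.
Since f is positive, the thin lens is converging.

f = 105 cm (converging)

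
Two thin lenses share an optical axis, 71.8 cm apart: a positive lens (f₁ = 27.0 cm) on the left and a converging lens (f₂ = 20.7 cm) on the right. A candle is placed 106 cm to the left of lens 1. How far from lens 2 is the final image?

Lens 1: 1/d_i1 = 1/f₁ − 1/d_o1 = 1/(27.0) − 1/(106) = 0.02760, so d_i1 = 36.23 cm.
The intermediate image is 36.23 cm to the right of lens 1, which is 71.8 − (36.23) = 35.57 cm to the left of lens 2, so d_o2 = +35.57 cm.
Lens 2: 1/d_i2 = 1/f₂ − 1/d_o2 = 1/(20.7) − 1/(35.57) = 0.02020, so d_i2 = 49.5 cm.
The final image is real, 49.5 cm to the right of lens 2 (overall magnification ≈ 0.48).

49.5 cm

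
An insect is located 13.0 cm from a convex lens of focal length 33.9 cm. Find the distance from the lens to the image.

21.1 cm

Thin-lens equation: 1/d_i = 1/f − 1/d_o = 1/(33.90) − 1/(13.0) = 0.02950 − 0.07692 = -0.04742, so d_i = -21.1 cm.
The image is virtual, upright and enlarged, on the same side as the object.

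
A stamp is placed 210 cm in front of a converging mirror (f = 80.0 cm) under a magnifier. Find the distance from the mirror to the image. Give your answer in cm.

Mirror equation: 1/v = 1/f − 1/u = 1/(80.00) − 1/(210) = 0.01250 − 0.004762 = 0.007738, so v = 129 cm.
The image is real, inverted and reduced, in front of the mirror.

129 cm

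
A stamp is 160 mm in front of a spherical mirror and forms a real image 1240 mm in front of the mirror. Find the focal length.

Real image ⇒ d_i = +1240 mm.
1/f = 1/d_o + 1/d_i = 1/(160) + 1/(1240) = 0.007056, so f = 142 mm.
Since f is positive, the spherical mirror is concave.

f = 142 mm (concave)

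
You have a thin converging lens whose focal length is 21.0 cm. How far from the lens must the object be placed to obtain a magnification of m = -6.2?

24.4 cm

m = −d_i/d_o ⇒ d_i = −m·d_o.
1/f = 1/d_o + 1/d_i = 1/d_o − 1/(m·d_o) = (1 − 1/m)/d_o, so d_o = f(1 − 1/m) = (21.00)(1 − 1/(-6.2)) = 24.4 cm.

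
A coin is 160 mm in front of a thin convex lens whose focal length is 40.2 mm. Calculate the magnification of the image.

m = -0.336

1/d_i = 1/f − 1/d_o = 1/(40.20) − 1/(160) = 0.01863, so d_i = 53.69 mm.
m = −d_i/d_o = −(53.69)/(160) = -0.336.
The image is real, inverted and reduced, on the far side of the lens.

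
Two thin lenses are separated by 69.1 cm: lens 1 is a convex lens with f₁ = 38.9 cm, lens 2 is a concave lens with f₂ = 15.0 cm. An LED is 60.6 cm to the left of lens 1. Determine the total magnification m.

m = +1.10

Lens 1: 1/d_i1 = 1/(38.9) − 1/(60.6) = 0.009205, so d_i1 = 108.6 cm; m₁ = −d_i1/d_o1 = -1.792.
d_o2 = 69.1 − (108.6) = -39.50 cm (virtual object).
f₂ = −15.0 cm (diverging).
Lens 2: 1/d_i2 = 1/(-15.0) − 1/(-39.50) = -0.04135, so d_i2 = -24.18 cm; m₂ = −d_i2/d_o2 = -0.6122.
m = m₁·m₂ = (-1.792)(-0.6122) = +1.10.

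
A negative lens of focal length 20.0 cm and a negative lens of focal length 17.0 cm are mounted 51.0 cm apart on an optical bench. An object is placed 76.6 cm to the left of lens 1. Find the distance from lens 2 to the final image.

13.6 cm

Lens 1 is diverging, so f₁ = −20.0 cm.
Lens 1: 1/d_i1 = 1/f₁ − 1/d_o1 = 1/(-20.0) − 1/(76.6) = -0.06305, so d_i1 = -15.86 cm.
The intermediate image is 15.86 cm to the left of lens 1 (virtual), which is 51.0 − (-15.86) = 66.86 cm to the left of lens 2, so d_o2 = +66.86 cm.
Lens 2 is diverging, so f₂ = −17.0 cm.
Lens 2: 1/d_i2 = 1/f₂ − 1/d_o2 = 1/(-17.0) − 1/(66.86) = -0.07378, so d_i2 = -13.6 cm.
The final image is virtual, 13.6 cm to the left of lens 2 (overall magnification ≈ 0.042).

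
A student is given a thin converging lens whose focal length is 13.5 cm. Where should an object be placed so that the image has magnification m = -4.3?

m = −d_i/d_o ⇒ d_i = −m·d_o.
1/f = 1/d_o + 1/d_i = 1/d_o − 1/(m·d_o) = (1 − 1/m)/d_o, so d_o = f(1 − 1/m) = (13.50)(1 − 1/(-4.3)) = 16.6 cm.

16.6 cm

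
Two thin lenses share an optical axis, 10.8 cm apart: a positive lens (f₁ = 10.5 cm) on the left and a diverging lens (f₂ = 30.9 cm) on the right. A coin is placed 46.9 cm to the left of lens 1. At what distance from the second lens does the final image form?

Lens 1: 1/d_i1 = 1/f₁ − 1/d_o1 = 1/(10.5) − 1/(46.9) = 0.07392, so d_i1 = 13.53 cm.
The intermediate image is 13.53 cm to the right of lens 1, which lies 2.730 cm to the right of lens 2 — a virtual object — so d_o2 = −2.730 cm.
Lens 2 is diverging, so f₂ = −30.9 cm.
Lens 2: 1/d_i2 = 1/f₂ − 1/d_o2 = 1/(-30.9) − 1/(-2.730) = 0.3339, so d_i2 = 2.99 cm.
The final image is real, 2.99 cm to the right of lens 2 (overall magnification ≈ -0.32).

2.99 cm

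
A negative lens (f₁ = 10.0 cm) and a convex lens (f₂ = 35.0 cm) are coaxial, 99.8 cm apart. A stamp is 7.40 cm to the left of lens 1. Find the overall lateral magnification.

f₁ = −10.0 cm (diverging).
Lens 1: 1/d_i1 = 1/(-10.0) − 1/(7.40) = -0.2351, so d_i1 = -4.253 cm; m₁ = −d_i1/d_o1 = +0.5747.
d_o2 = 99.8 − (-4.253) = 104.1 cm.
Lens 2: 1/d_i2 = 1/(35.0) − 1/(104.1) = 0.01897, so d_i2 = 52.73 cm; m₂ = −d_i2/d_o2 = -0.5065.
m = m₁·m₂ = (+0.5747)(-0.5065) = -0.291.

m = -0.291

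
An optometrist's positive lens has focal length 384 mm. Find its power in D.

f = 38.4 cm = 0.384 m.
P = 1/f = 1/(0.384 m) = +2.60 D.

P = +2.60 D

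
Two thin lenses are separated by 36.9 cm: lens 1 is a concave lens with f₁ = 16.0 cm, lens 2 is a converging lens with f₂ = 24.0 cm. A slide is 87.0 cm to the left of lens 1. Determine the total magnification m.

f₁ = −16.0 cm (diverging).
Lens 1: 1/d_i1 = 1/(-16.0) − 1/(87.0) = -0.07399, so d_i1 = -13.51 cm; m₁ = −d_i1/d_o1 = +0.1553.
d_o2 = 36.9 − (-13.51) = 50.41 cm.
Lens 2: 1/d_i2 = 1/(24.0) − 1/(50.41) = 0.02183, so d_i2 = 45.81 cm; m₂ = −d_i2/d_o2 = -0.9087.
m = m₁·m₂ = (+0.1553)(-0.9087) = -0.141.

m = -0.141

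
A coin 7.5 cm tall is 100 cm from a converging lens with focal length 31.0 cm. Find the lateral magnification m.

m = -0.449

1/d_i = 1/f − 1/d_o = 1/(31.00) − 1/(100) = 0.02226, so d_i = 44.93 cm.
m = −d_i/d_o = −(44.93)/(100) = -0.449.
The image is real, inverted and reduced, on the far side of the lens.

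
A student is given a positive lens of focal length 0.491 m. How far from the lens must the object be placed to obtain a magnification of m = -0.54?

1.40 m

m = −d_i/d_o ⇒ d_i = −m·d_o.
1/f = 1/d_o + 1/d_i = 1/d_o − 1/(m·d_o) = (1 − 1/m)/d_o, so d_o = f(1 − 1/m) = (0.4910)(1 − 1/(-0.54)) = 1.40 m.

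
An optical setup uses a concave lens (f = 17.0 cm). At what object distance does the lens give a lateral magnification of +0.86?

For a concave lens, f = -17.0 cm.
m = −d_i/d_o ⇒ d_i = −m·d_o.
1/f = 1/d_o + 1/d_i = 1/d_o − 1/(m·d_o) = (1 − 1/m)/d_o, so d_o = f(1 − 1/m) = (-17.00)(1 − 1/(+0.86)) = 2.77 cm.

2.77 cm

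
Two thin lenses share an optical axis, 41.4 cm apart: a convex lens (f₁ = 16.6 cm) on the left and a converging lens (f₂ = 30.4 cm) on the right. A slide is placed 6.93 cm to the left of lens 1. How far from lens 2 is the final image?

70.8 cm

Lens 1: 1/d_i1 = 1/f₁ − 1/d_o1 = 1/(16.6) − 1/(6.93) = -0.08406, so d_i1 = -11.90 cm.
The intermediate image is 11.90 cm to the left of lens 1 (virtual), which is 41.4 − (-11.90) = 53.30 cm to the left of lens 2, so d_o2 = +53.30 cm.
Lens 2: 1/d_i2 = 1/f₂ − 1/d_o2 = 1/(30.4) − 1/(53.30) = 0.01413, so d_i2 = 70.8 cm.
The final image is real, 70.8 cm to the right of lens 2 (overall magnification ≈ -2.3).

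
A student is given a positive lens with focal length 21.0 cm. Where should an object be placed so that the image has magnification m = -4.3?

25.9 cm

m = −d_i/d_o ⇒ d_i = −m·d_o.
1/f = 1/d_o + 1/d_i = 1/d_o − 1/(m·d_o) = (1 − 1/m)/d_o, so d_o = f(1 − 1/m) = (21.00)(1 − 1/(-4.3)) = 25.9 cm.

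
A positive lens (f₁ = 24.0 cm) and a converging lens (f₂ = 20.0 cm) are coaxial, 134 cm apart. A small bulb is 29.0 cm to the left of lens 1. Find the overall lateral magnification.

m = -3.81

Lens 1: 1/d_i1 = 1/(24.0) − 1/(29.0) = 0.007184, so d_i1 = 139.2 cm; m₁ = −d_i1/d_o1 = -4.800.
d_o2 = 134 − (139.2) = -5.200 cm (virtual object).
Lens 2: 1/d_i2 = 1/(20.0) − 1/(-5.200) = 0.2423, so d_i2 = 4.127 cm; m₂ = −d_i2/d_o2 = +0.7937.
m = m₁·m₂ = (-4.800)(+0.7937) = -3.81.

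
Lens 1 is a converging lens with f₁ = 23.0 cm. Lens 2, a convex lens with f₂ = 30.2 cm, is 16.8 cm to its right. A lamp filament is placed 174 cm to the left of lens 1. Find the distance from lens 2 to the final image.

Lens 1: 1/d_i1 = 1/f₁ − 1/d_o1 = 1/(23.0) − 1/(174) = 0.03773, so d_i1 = 26.50 cm.
The intermediate image is 26.50 cm to the right of lens 1, which lies 9.700 cm to the right of lens 2 — a virtual object — so d_o2 = −9.700 cm.
Lens 2: 1/d_i2 = 1/f₂ − 1/d_o2 = 1/(30.2) − 1/(-9.700) = 0.1362, so d_i2 = 7.34 cm.
The final image is real, 7.34 cm to the right of lens 2 (overall magnification ≈ -0.12).

7.34 cm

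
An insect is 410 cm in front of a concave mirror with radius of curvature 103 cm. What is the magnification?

f = R/2 = 103/2 = 51.50 cm.
1/d_i = 1/f − 1/d_o = 1/(51.50) − 1/(410) = 0.01698, so d_i = 58.90 cm.
m = −d_i/d_o = −(58.90)/(410) = -0.144.
The image is real, inverted and reduced, in front of the mirror.

m = -0.144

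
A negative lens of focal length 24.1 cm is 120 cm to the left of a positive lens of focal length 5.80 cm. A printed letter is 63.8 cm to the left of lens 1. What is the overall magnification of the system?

f₁ = −24.1 cm (diverging).
Lens 1: 1/d_i1 = 1/(-24.1) − 1/(63.8) = -0.05717, so d_i1 = -17.49 cm; m₁ = −d_i1/d_o1 = +0.2741.
d_o2 = 120 − (-17.49) = 137.5 cm.
Lens 2: 1/d_i2 = 1/(5.80) − 1/(137.5) = 0.1651, so d_i2 = 6.055 cm; m₂ = −d_i2/d_o2 = -0.04404.
m = m₁·m₂ = (+0.2741)(-0.04404) = -0.0121.

m = -0.0121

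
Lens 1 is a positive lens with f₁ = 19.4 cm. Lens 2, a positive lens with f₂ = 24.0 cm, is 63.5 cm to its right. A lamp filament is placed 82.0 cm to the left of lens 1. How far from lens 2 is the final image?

Lens 1: 1/d_i1 = 1/f₁ − 1/d_o1 = 1/(19.4) − 1/(82.0) = 0.03935, so d_i1 = 25.41 cm.
The intermediate image is 25.41 cm to the right of lens 1, which is 63.5 − (25.41) = 38.09 cm to the left of lens 2, so d_o2 = +38.09 cm.
Lens 2: 1/d_i2 = 1/f₂ − 1/d_o2 = 1/(24.0) − 1/(38.09) = 0.01541, so d_i2 = 64.9 cm.
The final image is real, 64.9 cm to the right of lens 2 (overall magnification ≈ 0.53).

64.9 cm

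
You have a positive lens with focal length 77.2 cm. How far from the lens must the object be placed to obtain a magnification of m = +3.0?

51.5 cm

m = −d_i/d_o ⇒ d_i = −m·d_o.
1/f = 1/d_o + 1/d_i = 1/d_o − 1/(m·d_o) = (1 − 1/m)/d_o, so d_o = f(1 − 1/m) = (77.20)(1 − 1/(+3.0)) = 51.5 cm.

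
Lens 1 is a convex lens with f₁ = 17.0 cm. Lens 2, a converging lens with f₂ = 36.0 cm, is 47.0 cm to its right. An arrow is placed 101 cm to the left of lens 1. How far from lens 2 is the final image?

101 cm

Lens 1: 1/d_i1 = 1/f₁ − 1/d_o1 = 1/(17.0) − 1/(101) = 0.04892, so d_i1 = 20.44 cm.
The intermediate image is 20.44 cm to the right of lens 1, which is 47.0 − (20.44) = 26.56 cm to the left of lens 2, so d_o2 = +26.56 cm.
Lens 2: 1/d_i2 = 1/f₂ − 1/d_o2 = 1/(36.0) − 1/(26.56) = -0.009873, so d_i2 = -101 cm.
The final image is virtual, 101 cm to the left of lens 2 (overall magnification ≈ -0.77).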